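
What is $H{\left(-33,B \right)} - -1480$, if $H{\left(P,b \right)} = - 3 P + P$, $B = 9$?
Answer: $1546$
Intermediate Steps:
$H{\left(P,b \right)} = - 2 P$
$H{\left(-33,B \right)} - -1480 = \left(-2\right) \left(-33\right) - -1480 = 66 + 1480 = 1546$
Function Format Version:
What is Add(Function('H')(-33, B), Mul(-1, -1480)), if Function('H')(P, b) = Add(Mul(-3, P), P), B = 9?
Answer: 1546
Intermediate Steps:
Function('H')(P, b) = Mul(-2, P)
Add(Function('H')(-33, B), Mul(-1, -1480)) = Add(Mul(-2, -33), Mul(-1, -1480)) = Add(66, 1480) = 1546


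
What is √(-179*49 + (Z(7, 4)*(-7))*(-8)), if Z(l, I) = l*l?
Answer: 7*I*√123 ≈ 77.634*I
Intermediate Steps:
Z(l, I) = l²
√(-179*49 + (Z(7, 4)*(-7))*(-8)) = √(-179*49 + (7²*(-7))*(-8)) = √(-8771 + (49*(-7))*(-8)) = √(-8771 - 343*(-8)) = √(-8771 + 2744) = √(-6027) = 7*I*√123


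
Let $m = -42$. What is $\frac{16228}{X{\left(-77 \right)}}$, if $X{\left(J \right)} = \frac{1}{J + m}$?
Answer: $-1931132$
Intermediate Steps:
$X{\left(J \right)} = \frac{1}{-42 + J}$ ($X{\left(J \right)} = \frac{1}{J - 42} = \frac{1}{-42 + J}$)
$\frac{16228}{X{\left(-77 \right)}} = \frac{16228}{\frac{1}{-42 - 77}} = \frac{16228}{\frac{1}{-119}} = \frac{16228}{- \frac{1}{119}} = 16228 \left(-119\right) = -1931132$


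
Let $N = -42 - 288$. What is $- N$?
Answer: $330$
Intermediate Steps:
$N = -330$
$- N = \left(-1\right) \left(-330\right) = 330$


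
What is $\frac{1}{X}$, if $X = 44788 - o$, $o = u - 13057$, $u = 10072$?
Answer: $\frac{1}{47773} \approx 2.0932 \cdot 10^{-5}$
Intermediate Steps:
$o = -2985$ ($o = 10072 - 13057 = -2985$)
$X = 47773$ ($X = 44788 - -2985 = 44788 + 2985 = 47773$)
$\frac{1}{X} = \frac{1}{47773}$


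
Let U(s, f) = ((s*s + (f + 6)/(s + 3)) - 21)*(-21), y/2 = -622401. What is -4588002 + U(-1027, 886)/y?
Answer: -487349923563033/106223104 ≈ -4.5880e+6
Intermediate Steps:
y = -1244802 (y = 2*(-622401) = -1244802)
U(s, f) = 441 - 21*s² - 21*(6 + f)/(3 + s) (U(s, f) = ((s² + (6 + f)/(3 + s)) - 21)*(-21) = (-21 + s² + (6 + f)/(3 + s))*(-21) = 441 - 21*s² - 21*(6 + f)/(3 + s))
-4588002 + U(-1027, 886)/y = -4588002 + (21*(57 - 1*886 - 1*(-1027)³ - 3*(-1027)² + 21*(-1027))/(3 - 1027))/(-1244802) = -4588002 + (21*(57 - 886 - 1*(-1083206683) - 3*1054729 - 21567)/(-1024))*(-1/1244802) = -4588002 + (21*(-1/1024)*(57 - 886 + 1083206683 - 3164187 - 21567))*(-1/1244802) = -4588002 + (21*(-1/1024)*1080020100)*(-1/1244802) = -4588002 - 5670105525/256*(-1/1244802) = -4588002 + 1890035175/106223104 = -487349923563033/106223104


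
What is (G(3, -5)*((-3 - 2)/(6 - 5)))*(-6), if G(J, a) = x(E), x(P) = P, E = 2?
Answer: 60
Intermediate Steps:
G(J, a) = 2
(G(3, -5)*((-3 - 2)/(6 - 5)))*(-6) = (2*((-3 - 2)/(6 - 5)))*(-6) = (2*(-5/1))*(-6) = (2*(-5*1))*(-6) = (2*(-5))*(-6) = -10*(-6) = 60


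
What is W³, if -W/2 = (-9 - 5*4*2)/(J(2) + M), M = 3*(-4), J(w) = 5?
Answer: -2744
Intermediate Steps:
M = -12
W = -14 (W = -2*(-9 - 5*4*2)/(5 - 12) = -2*(-9 - 20*2)/(-7) = -2*(-9 - 40)*(-1)/7 = -(-98)*(-1)/7 = -2*7 = -14)
W³ = (-14)³ = -2744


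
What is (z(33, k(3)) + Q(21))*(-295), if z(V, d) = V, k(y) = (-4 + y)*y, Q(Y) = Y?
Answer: -15930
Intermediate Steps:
k(y) = y*(-4 + y)
(z(33, k(3)) + Q(21))*(-295) = (33 + 21)*(-295) = 54*(-295) = -15930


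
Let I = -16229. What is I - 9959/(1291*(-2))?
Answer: -41893319/2582 ≈ -16225.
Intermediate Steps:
I - 9959/(1291*(-2)) = -16229 - 9959/(1291*(-2)) = -16229 - 9959/(-2582) = -16229 - 9959*(-1/2582) = -16229 + 9959/2582 = -41893319/2582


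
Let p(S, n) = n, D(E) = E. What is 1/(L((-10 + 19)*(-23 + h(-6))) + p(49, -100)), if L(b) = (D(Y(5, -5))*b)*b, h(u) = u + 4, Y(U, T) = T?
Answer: -1/253225 ≈ -3.9491e-6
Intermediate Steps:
h(u) = 4 + u
L(b) = -5*b² (L(b) = (-5*b)*b = -5*b²)
1/(L((-10 + 19)*(-23 + h(-6))) + p(49, -100)) = 1/(-5*(-23 + (4 - 6))²*(-10 + 19)² - 100) = 1/(-5*81*(-23 - 2)² - 100) = 1/(-5*(9*(-25))² - 100) = 1/(-5*(-225)² - 100) = 1/(-5*50625 - 100) = 1/(-253125 - 100) = 1/(-253225) = -1/253225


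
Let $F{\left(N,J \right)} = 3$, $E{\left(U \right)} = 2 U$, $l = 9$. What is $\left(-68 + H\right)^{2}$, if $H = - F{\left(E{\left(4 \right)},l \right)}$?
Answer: $5041$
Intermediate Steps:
$H = -3$ ($H = \left(-1\right) 3 = -3$)
$\left(-68 + H\right)^{2} = \left(-68 - 3\right)^{2} = \left(-71\right)^{2} = 5041$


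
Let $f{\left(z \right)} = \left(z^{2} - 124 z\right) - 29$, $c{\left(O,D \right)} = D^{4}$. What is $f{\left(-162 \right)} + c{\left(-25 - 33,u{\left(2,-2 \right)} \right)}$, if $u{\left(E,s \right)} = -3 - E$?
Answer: $46928$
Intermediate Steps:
$f{\left(z \right)} = -29 + z^{2} - 124 z$
$f{\left(-162 \right)} + c{\left(-25 - 33,u{\left(2,-2 \right)} \right)} = \left(-29 + \left(-162\right)^{2} - -20088\right) + \left(-3 - 2\right)^{4} = \left(-29 + 26244 + 20088\right) + \left(-3 - 2\right)^{4} = 46303 + \left(-5\right)^{4} = 46303 + 625 = 46928$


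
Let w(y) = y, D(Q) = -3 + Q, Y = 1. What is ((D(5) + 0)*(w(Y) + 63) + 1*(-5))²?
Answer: 15129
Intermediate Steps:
((D(5) + 0)*(w(Y) + 63) + 1*(-5))² = (((-3 + 5) + 0)*(1 + 63) + 1*(-5))² = ((2 + 0)*64 - 5)² = (2*64 - 5)² = (128 - 5)² = 123² = 15129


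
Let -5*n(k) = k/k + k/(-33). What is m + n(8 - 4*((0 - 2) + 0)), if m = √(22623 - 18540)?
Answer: -17/165 + √4083 ≈ 63.795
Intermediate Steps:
n(k) = -⅕ + k/165 (n(k) = -(k/k + k/(-33))/5 = -(1 + k*(-1/33))/5 = -(1 - k/33)/5 = -⅕ + k/165)
m = √4083 ≈ 63.898
m + n(8 - 4*((0 - 2) + 0)) = √4083 + (-⅕ + (8 - 4*((0 - 2) + 0))/165) = √4083 + (-⅕ + (8 - 4*(-2 + 0))/165) = √4083 + (-⅕ + (8 - 4*(-2))/165) = √4083 + (-⅕ + (8 + 8)/165) = √4083 + (-⅕ + (1/165)*16) = √4083 + (-⅕ + 16/165) = √4083 - 17/165 = -17/165 + √4083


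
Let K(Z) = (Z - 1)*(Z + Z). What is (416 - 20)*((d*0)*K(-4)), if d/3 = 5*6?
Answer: 0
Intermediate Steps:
d = 90 (d = 3*(5*6) = 3*30 = 90)
K(Z) = 2*Z*(-1 + Z) (K(Z) = (-1 + Z)*(2*Z) = 2*Z*(-1 + Z))
(416 - 20)*((d*0)*K(-4)) = (416 - 20)*((90*0)*(2*(-4)*(-1 - 4))) = 396*(0*(2*(-4)*(-5))) = 396*(0*40) = 396*0 = 0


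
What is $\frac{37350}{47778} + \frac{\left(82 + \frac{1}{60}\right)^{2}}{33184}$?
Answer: $\frac{936487367083}{951279091200} \approx 0.98445$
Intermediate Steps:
$\frac{37350}{47778} + \frac{\left(82 + \frac{1}{60}\right)^{2}}{33184} = 37350 \cdot \frac{1}{47778} + \left(82 + \frac{1}{60}\right)^{2} \cdot \frac{1}{33184} = \frac{6225}{7963} + \left(\frac{4921}{60}\right)^{2} \cdot \frac{1}{33184} = \frac{6225}{7963} + \frac{24216241}{3600} \cdot \frac{1}{33184} = \frac{6225}{7963} + \frac{24216241}{119462400} = \frac{936487367083}{951279091200}$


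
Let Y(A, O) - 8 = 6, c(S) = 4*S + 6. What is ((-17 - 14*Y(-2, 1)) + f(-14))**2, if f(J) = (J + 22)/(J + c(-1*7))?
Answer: 3682561/81 ≈ 45464.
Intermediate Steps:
c(S) = 6 + 4*S
Y(A, O) = 14 (Y(A, O) = 8 + 6 = 14)
f(J) = (22 + J)/(-22 + J) (f(J) = (J + 22)/(J + (6 + 4*(-1*7))) = (22 + J)/(J + (6 + 4*(-7))) = (22 + J)/(J + (6 - 28)) = (22 + J)/(J - 22) = (22 + J)/(-22 + J))
((-17 - 14*Y(-2, 1)) + f(-14))**2 = ((-17 - 14*14) + (22 - 14)/(-22 - 14))**2 = ((-17 - 196) + 8/(-36))**2 = (-213 - 1/36*8)**2 = (-213 - 2/9)**2 = (-1919/9)**2 = 3682561/81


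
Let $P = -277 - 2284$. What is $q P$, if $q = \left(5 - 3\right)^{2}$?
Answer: $-10244$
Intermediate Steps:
$P = -2561$ ($P = -277 - 2284 = -2561$)
$q = 4$ ($q = 2^{2} = 4$)
$q P = 4 \left(-2561\right) = -10244$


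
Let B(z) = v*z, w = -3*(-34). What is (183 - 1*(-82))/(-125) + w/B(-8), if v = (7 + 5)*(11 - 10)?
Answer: -1273/400 ≈ -3.1825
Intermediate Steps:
w = 102
v = 12 (v = 12*1 = 12)
B(z) = 12*z
(183 - 1*(-82))/(-125) + w/B(-8) = (183 - 1*(-82))/(-125) + 102/((12*(-8))) = (183 + 82)*(-1/125) + 102/(-96) = 265*(-1/125) + 102*(-1/96) = -53/25 - 17/16 = -1273/400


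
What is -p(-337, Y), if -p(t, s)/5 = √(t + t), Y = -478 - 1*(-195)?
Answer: 5*I*√674 ≈ 129.81*I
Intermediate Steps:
Y = -283 (Y = -478 + 195 = -283)
p(t, s) = -5*√2*√t (p(t, s) = -5*√(t + t) = -5*√2*√t)
-p(-337, Y) = -(-5)*√2*√(-337) = -(-5)*√2*I*√337 = -(-5)*I*√674 = 5*I*√674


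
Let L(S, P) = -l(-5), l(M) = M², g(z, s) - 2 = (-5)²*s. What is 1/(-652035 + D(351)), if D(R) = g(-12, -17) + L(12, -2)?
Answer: -1/652483 ≈ -1.5326e-6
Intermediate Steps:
g(z, s) = 2 + 25*s (g(z, s) = 2 + (-5)²*s = 2 + 25*s)
L(S, P) = -25 (L(S, P) = -1*(-5)² = -1*25 = -25)
D(R) = -448 (D(R) = (2 + 25*(-17)) - 25 = (2 - 425) - 25 = -423 - 25 = -448)
1/(-652035 + D(351)) = 1/(-652035 - 448) = 1/(-652483) = -1/652483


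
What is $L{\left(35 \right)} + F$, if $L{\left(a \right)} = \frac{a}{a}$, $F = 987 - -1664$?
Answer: $2652$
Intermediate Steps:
$F = 2651$ ($F = 987 + 1664 = 2651$)
$L{\left(a \right)} = 1$
$L{\left(35 \right)} + F = 1 + 2651 = 2652$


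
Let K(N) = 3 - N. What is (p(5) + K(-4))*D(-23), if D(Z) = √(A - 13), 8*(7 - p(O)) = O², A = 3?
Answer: 87*I*√10/8 ≈ 34.39*I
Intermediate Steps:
p(O) = 7 - O²/8
D(Z) = I*√10 (D(Z) = √(3 - 13) = √(-10) = I*√10)
(p(5) + K(-4))*D(-23) = ((7 - ⅛*5²) + (3 - 1*(-4)))*(I*√10) = ((7 - ⅛*25) + (3 + 4))*(I*√10) = ((7 - 25/8) + 7)*(I*√10) = (31/8 + 7)*(I*√10) = 87*(I*√10)/8 = 87*I*√10/8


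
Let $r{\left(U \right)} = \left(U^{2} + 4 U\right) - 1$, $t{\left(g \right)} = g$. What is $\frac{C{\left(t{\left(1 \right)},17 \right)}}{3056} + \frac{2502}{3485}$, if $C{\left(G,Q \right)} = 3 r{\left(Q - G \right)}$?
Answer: $\frac{10981257}{10650160} \approx 1.0311$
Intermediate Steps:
$r{\left(U \right)} = -1 + U^{2} + 4 U$
$C{\left(G,Q \right)} = -3 - 12 G + 3 \left(Q - G\right)^{2} + 12 Q$ ($C{\left(G,Q \right)} = 3 \left(-1 + \left(Q - G\right)^{2} + 4 \left(Q - G\right)\right) = 3 \left(-1 + \left(Q - G\right)^{2} - \left(- 4 Q + 4 G\right)\right) = 3 \left(-1 + \left(Q - G\right)^{2} - 4 G + 4 Q\right) = -3 - 12 G + 3 \left(Q - G\right)^{2} + 12 Q$)
$\frac{C{\left(t{\left(1 \right)},17 \right)}}{3056} + \frac{2502}{3485} = \frac{-3 - 12 + 3 \left(1 - 17\right)^{2} + 12 \cdot 17}{3056} + \frac{2502}{3485} = \left(-3 - 12 + 3 \left(1 - 17\right)^{2} + 204\right) \frac{1}{3056} + 2502 \cdot \frac{1}{3485} = \left(-3 - 12 + 3 \left(-16\right)^{2} + 204\right) \frac{1}{3056} + \frac{2502}{3485} = \left(-3 - 12 + 3 \cdot 256 + 204\right) \frac{1}{3056} + \frac{2502}{3485} = \left(-3 - 12 + 768 + 204\right) \frac{1}{3056} + \frac{2502}{3485} = 957 \cdot \frac{1}{3056} + \frac{2502}{3485} = \frac{957}{3056} + \frac{2502}{3485} = \frac{10981257}{10650160}$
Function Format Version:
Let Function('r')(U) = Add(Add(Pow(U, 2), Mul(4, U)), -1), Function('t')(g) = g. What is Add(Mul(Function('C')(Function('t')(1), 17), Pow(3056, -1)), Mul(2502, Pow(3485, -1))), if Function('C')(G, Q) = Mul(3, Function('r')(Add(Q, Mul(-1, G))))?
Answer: Rational(10981257, 10650160) ≈ 1.0311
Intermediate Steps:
Function('r')(U) = Add(-1, Pow(U, 2), Mul(4, U))
Function('C')(G, Q) = Add(-3, Mul(-12, G), Mul(3, Pow(Add(Q, Mul(-1, G)), 2)), Mul(12, Q)) (Function('C')(G, Q) = Mul(3, Add(-1, Pow(Add(Q, Mul(-1, G)), 2), Mul(4, Add(Q, Mul(-1, G))))) = Mul(3, Add(-1, Pow(Add(Q, Mul(-1, G)), 2), Add(Mul(-4, G), Mul(4, Q)))) = Mul(3, Add(-1, Pow(Add(Q, Mul(-1, G)), 2), Mul(-4, G), Mul(4, Q))) = Add(-3, Mul(-12, G), Mul(3, Pow(Add(Q, Mul(-1, G)), 2)), Mul(12, Q)))
Add(Mul(Function('C')(Function('t')(1), 17), Pow(3056, -1)), Mul(2502, Pow(3485, -1))) = Add(Mul(Add(-3, Mul(-12, 1), Mul(3, Pow(Add(1, Mul(-1, 17)), 2)), Mul(12, 17)), Pow(3056, -1)), Mul(2502, Pow(3485, -1))) = Add(Mul(Add(-3, -12, Mul(3, Pow(Add(1, -17), 2)), 204), Rational(1, 3056)), Mul(2502, Rational(1, 3485))) = Add(Mul(Add(-3, -12, Mul(3, Pow(-16, 2)), 204), Rational(1, 3056)), Rational(2502, 3485)) = Add(Mul(Add(-3, -12, Mul(3, 256), 204), Rational(1, 3056)), Rational(2502, 3485)) = Add(Mul(Add(-3, -12, 768, 204), Rational(1, 3056)), Rational(2502, 3485)) = Add(Mul(957, Rational(1, 3056)), Rational(2502, 3485)) = Add(Rational(957, 3056), Rational(2502, 3485)) = Rational(10981257, 10650160)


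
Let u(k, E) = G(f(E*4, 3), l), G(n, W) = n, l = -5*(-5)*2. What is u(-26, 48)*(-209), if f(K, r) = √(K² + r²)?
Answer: -627*√4097 ≈ -40133.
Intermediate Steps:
l = 50 (l = 25*2 = 50)
u(k, E) = √(9 + 16*E²) (u(k, E) = √((E*4)² + 3²) = √((4*E)² + 9) = √(16*E² + 9) = √(9 + 16*E²))
u(-26, 48)*(-209) = √(9 + 16*48²)*(-209) = √(9 + 16*2304)*(-209) = √(9 + 36864)*(-209) = √36873*(-209) = (3*√4097)*(-209) = -627*√4097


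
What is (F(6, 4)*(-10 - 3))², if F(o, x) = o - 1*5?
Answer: 169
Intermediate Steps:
F(o, x) = -5 + o (F(o, x) = o - 5 = -5 + o)
(F(6, 4)*(-10 - 3))² = ((-5 + 6)*(-10 - 3))² = (1*(-13))² = (-13)² = 169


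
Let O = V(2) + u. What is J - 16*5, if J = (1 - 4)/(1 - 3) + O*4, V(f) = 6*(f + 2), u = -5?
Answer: -5/2 ≈ -2.5000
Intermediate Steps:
V(f) = 12 + 6*f (V(f) = 6*(2 + f) = 12 + 6*f)
O = 19 (O = (12 + 6*2) - 5 = (12 + 12) - 5 = 24 - 5 = 19)
J = 155/2 (J = (1 - 4)/(1 - 3) + 19*4 = -3/(-2) + 76 = -3*(-1/2) + 76 = 3/2 + 76 = 155/2 ≈ 77.500)
J - 16*5 = 155/2 - 16*5 = 155/2 - 80 = -5/2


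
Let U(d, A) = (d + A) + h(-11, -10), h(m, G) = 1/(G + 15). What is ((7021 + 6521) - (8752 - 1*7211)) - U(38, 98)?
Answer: 59324/5 ≈ 11865.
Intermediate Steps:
h(m, G) = 1/(15 + G)
U(d, A) = 1/5 + A + d (U(d, A) = (d + A) + 1/(15 - 10) = (A + d) + 1/5 = 1/5 + A + d)
((7021 + 6521) - (8752 - 1*7211)) - U(38, 98) = ((7021 + 6521) - (8752 - 1*7211)) - (1/5 + 98 + 38) = (13542 - (8752 - 7211)) - 1*681/5 = (13542 - 1*1541) - 681/5 = (13542 - 1541) - 681/5 = 12001 - 681/5 = 59324/5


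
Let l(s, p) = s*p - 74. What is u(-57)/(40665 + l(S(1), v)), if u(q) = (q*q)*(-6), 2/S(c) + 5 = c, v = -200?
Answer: -19494/40691 ≈ -0.47907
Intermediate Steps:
S(c) = 2/(-5 + c)
l(s, p) = -74 + p*s (l(s, p) = p*s - 74 = -74 + p*s)
u(q) = -6*q² (u(q) = q²*(-6) = -6*q²)
u(-57)/(40665 + l(S(1), v)) = (-6*(-57)²)/(40665 + (-74 - 400/(-5 + 1))) = (-6*3249)/(40665 + (-74 - 400/(-4))) = -19494/(40665 + (-74 - 400*(-1)/4)) = -19494/(40665 + (-74 - 200*(-½))) = -19494/(40665 + (-74 + 100)) = -19494/(40665 + 26) = -19494/40691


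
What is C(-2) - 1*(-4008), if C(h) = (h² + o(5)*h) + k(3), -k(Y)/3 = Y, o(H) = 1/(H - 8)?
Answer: 12011/3 ≈ 4003.7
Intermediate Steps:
o(H) = 1/(-8 + H)
k(Y) = -3*Y
C(h) = -9 + h² - h/3 (C(h) = (h² + h/(-8 + 5)) - 3*3 = (h² + h/(-3)) - 9 = (h² - h/3) - 9 = -9 + h² - h/3)
C(-2) - 1*(-4008) = (-9 + (-2)² - ⅓*(-2)) - 1*(-4008) = (-9 + 4 + ⅔) + 4008 = -13/3 + 4008 = 12011/3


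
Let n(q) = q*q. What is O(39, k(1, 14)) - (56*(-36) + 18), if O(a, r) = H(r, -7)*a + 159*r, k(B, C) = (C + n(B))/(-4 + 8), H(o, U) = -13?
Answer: 8349/4 ≈ 2087.3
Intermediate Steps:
n(q) = q**2
k(B, C) = C/4 + B**2/4 (k(B, C) = (C + B**2)/(-4 + 8) = (C + B**2)/4 = (C + B**2)*(1/4) = C/4 + B**2/4)
O(a, r) = -13*a + 159*r
O(39, k(1, 14)) - (56*(-36) + 18) = (-13*39 + 159*((1/4)*14 + (1/4)*1**2)) - (56*(-36) + 18) = (-507 + 159*(7/2 + (1/4)*1)) - (-2016 + 18) = (-507 + 159*(7/2 + 1/4)) - 1*(-1998) = (-507 + 159*(15/4)) + 1998 = (-507 + 2385/4) + 1998 = 357/4 + 1998 = 8349/4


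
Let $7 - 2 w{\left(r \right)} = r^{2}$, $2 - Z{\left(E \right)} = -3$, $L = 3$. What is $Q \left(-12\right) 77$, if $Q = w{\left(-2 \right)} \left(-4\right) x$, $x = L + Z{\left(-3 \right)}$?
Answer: $44352$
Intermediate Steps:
$Z{\left(E \right)} = 5$ ($Z{\left(E \right)} = 2 - -3 = 2 + 3 = 5$)
$x = 8$ ($x = 3 + 5 = 8$)
$w{\left(r \right)} = \frac{7}{2} - \frac{r^{2}}{2}$
$Q = -48$ ($Q = \left(\frac{7}{2} - \frac{\left(-2\right)^{2}}{2}\right) \left(-4\right) 8 = \left(\frac{7}{2} - 2\right) \left(-4\right) 8 = \frac{3}{2} \left(-4\right) 8 = \left(-6\right) 8 = -48$)
$Q \left(-12\right) 77 = \left(-48\right) \left(-12\right) 77 = 576 \cdot 77 = 44352$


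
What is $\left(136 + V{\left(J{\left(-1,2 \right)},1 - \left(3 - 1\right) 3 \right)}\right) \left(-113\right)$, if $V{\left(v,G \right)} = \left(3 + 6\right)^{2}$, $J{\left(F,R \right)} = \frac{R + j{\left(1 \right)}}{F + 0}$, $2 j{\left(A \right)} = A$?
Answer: $-24521$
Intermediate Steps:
$j{\left(A \right)} = \frac{A}{2}$
$J{\left(F,R \right)} = \frac{\frac{1}{2} + R}{F}$ ($J{\left(F,R \right)} = \frac{R + \frac{1}{2} \cdot 1}{F + 0} = \frac{R + \frac{1}{2}}{F} = \frac{\frac{1}{2} + R}{F}$)
$V{\left(v,G \right)} = 81$ ($V{\left(v,G \right)} = 9^{2} = 81$)
$\left(136 + V{\left(J{\left(-1,2 \right)},1 - \left(3 - 1\right) 3 \right)}\right) \left(-113\right) = \left(136 + 81\right) \left(-113\right) = 217 \left(-113\right) = -24521$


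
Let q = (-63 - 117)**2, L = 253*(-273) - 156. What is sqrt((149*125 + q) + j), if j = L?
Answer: 10*I*sqrt(182) ≈ 134.91*I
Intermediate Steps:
L = -69225 (L = -69069 - 156 = -69225)
j = -69225
q = 32400 (q = (-180)**2 = 32400)
sqrt((149*125 + q) + j) = sqrt((149*125 + 32400) - 69225) = sqrt((18625 + 32400) - 69225) = sqrt(51025 - 69225) = sqrt(-18200) = 10*I*sqrt(182)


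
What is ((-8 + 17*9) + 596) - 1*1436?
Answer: -695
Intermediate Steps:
((-8 + 17*9) + 596) - 1*1436 = ((-8 + 153) + 596) - 1436 = (145 + 596) - 1436 = 741 - 1436 = -695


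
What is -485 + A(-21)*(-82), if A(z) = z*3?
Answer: 4681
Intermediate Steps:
A(z) = 3*z
-485 + A(-21)*(-82) = -485 + (3*(-21))*(-82) = -485 - 63*(-82) = -485 + 5166 = 4681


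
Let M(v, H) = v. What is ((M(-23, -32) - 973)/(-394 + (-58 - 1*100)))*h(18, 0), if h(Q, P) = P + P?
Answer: 0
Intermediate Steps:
h(Q, P) = 2*P
((M(-23, -32) - 973)/(-394 + (-58 - 1*100)))*h(18, 0) = ((-23 - 973)/(-394 + (-58 - 1*100)))*(2*0) = -996/(-394 + (-58 - 100))*0 = -996/(-394 - 158)*0 = -996/(-552)*0 = -996*(-1/552)*0 = (83/46)*0 = 0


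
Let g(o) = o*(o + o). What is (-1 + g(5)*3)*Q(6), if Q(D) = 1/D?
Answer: 149/6 ≈ 24.833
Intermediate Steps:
Q(D) = 1/D
g(o) = 2*o² (g(o) = o*(2*o) = 2*o²)
(-1 + g(5)*3)*Q(6) = (-1 + (2*5²)*3)/6 = (-1 + (2*25)*3)*(⅙) = (-1 + 50*3)*(⅙) = (-1 + 150)*(⅙) = 149*(⅙) = 149/6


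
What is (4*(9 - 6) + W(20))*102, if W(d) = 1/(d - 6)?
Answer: 8619/7 ≈ 1231.3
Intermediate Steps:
W(d) = 1/(-6 + d)
(4*(9 - 6) + W(20))*102 = (4*(9 - 6) + 1/(-6 + 20))*102 = (4*3 + 1/14)*102 = (12 + 1/14)*102 = (169/14)*102 = 8619/7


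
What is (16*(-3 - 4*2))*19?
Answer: -3344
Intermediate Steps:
(16*(-3 - 4*2))*19 = (16*(-3 - 8))*19 = (16*(-11))*19 = -176*19 = -3344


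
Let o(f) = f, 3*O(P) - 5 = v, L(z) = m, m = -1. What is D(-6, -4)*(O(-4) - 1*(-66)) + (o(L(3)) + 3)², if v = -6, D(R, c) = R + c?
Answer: -1958/3 ≈ -652.67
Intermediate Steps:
L(z) = -1
O(P) = -⅓ (O(P) = 5/3 + (⅓)*(-6) = 5/3 - 2 = -⅓)
D(-6, -4)*(O(-4) - 1*(-66)) + (o(L(3)) + 3)² = (-6 - 4)*(-⅓ - 1*(-66)) + (-1 + 3)² = -10*(-⅓ + 66) + 2² = -10*197/3 + 4 = -1970/3 + 4 = -1958/3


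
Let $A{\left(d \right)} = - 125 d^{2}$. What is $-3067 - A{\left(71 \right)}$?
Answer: $627058$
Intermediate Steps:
$-3067 - A{\left(71 \right)} = -3067 - - 125 \cdot 71^{2} = -3067 - \left(-125\right) 5041 = -3067 - -630125 = -3067 + 630125 = 627058$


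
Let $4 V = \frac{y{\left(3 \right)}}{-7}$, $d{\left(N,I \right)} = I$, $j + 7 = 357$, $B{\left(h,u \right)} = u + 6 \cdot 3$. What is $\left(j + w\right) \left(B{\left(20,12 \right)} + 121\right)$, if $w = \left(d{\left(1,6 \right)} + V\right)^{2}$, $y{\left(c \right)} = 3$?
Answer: $\frac{45545375}{784} \approx 58094.0$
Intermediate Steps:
$B{\left(h,u \right)} = 18 + u$ ($B{\left(h,u \right)} = u + 18 = 18 + u$)
$j = 350$ ($j = -7 + 357 = 350$)
$V = - \frac{3}{28}$ ($V = \frac{3 \frac{1}{-7}}{4} = \frac{3 \left(- \frac{1}{7}\right)}{4} = \frac{1}{4} \left(- \frac{3}{7}\right) = - \frac{3}{28} \approx -0.10714$)
$w = \frac{27225}{784}$ ($w = \left(6 - \frac{3}{28}\right)^{2} = \left(\frac{165}{28}\right)^{2} = \frac{27225}{784} \approx 34.726$)
$\left(j + w\right) \left(B{\left(20,12 \right)} + 121\right) = \left(350 + \frac{27225}{784}\right) \left(\left(18 + 12\right) + 121\right) = \frac{301625 \left(30 + 121\right)}{784} = \frac{301625}{784} \cdot 151 = \frac{45545375}{784}$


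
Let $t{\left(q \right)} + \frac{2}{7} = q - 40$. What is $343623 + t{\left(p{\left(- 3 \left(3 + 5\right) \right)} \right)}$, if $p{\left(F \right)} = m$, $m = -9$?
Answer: $\frac{2405016}{7} \approx 3.4357 \cdot 10^{5}$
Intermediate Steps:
$p{\left(F \right)} = -9$
$t{\left(q \right)} = - \frac{282}{7} + q$ ($t{\left(q \right)} = - \frac{2}{7} + \left(q - 40\right) = - \frac{2}{7} + \left(-40 + q\right) = - \frac{282}{7} + q$)
$343623 + t{\left(p{\left(- 3 \left(3 + 5\right) \right)} \right)} = 343623 - \frac{345}{7} = \frac{2405016}{7}$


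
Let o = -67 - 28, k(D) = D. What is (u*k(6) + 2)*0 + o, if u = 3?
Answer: -95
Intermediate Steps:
o = -95
(u*k(6) + 2)*0 + o = (3*6 + 2)*0 - 95 = (18 + 2)*0 - 95 = 20*0 - 95 = 0 - 95 = -95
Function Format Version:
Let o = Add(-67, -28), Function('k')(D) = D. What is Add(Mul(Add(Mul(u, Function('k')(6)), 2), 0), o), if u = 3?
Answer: -95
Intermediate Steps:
o = -95
Add(Mul(Add(Mul(u, Function('k')(6)), 2), 0), o) = Add(Mul(Add(Mul(3, 6), 2), 0), -95) = Add(Mul(Add(18, 2), 0), -95) = Add(Mul(20, 0), -95) = Add(0, -95) = -95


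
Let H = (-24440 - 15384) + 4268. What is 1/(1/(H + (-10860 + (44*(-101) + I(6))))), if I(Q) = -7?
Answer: -50867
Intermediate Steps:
H = -35556 (H = -39824 + 4268 = -35556)
1/(1/(H + (-10860 + (44*(-101) + I(6))))) = 1/(1/(-35556 + (-10860 + (44*(-101) - 7)))) = 1/(1/(-35556 + (-10860 + (-4444 - 7)))) = 1/(1/(-35556 + (-10860 - 4451))) = 1/(1/(-35556 - 15311)) = 1/(1/(-50867)) = 1/(-1/50867) = -50867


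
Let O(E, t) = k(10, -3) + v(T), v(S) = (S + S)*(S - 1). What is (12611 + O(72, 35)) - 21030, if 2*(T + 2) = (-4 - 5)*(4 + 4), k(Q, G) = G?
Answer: -5458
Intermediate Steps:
T = -38 (T = -2 + ((-4 - 5)*(4 + 4))/2 = -2 + (-9*8)/2 = -2 + (½)*(-72) = -2 - 36 = -38)
v(S) = 2*S*(-1 + S) (v(S) = (2*S)*(-1 + S) = 2*S*(-1 + S))
O(E, t) = 2961 (O(E, t) = -3 + 2*(-38)*(-1 - 38) = -3 + 2*(-38)*(-39) = -3 + 2964 = 2961)
(12611 + O(72, 35)) - 21030 = (12611 + 2961) - 21030 = 15572 - 21030 = -5458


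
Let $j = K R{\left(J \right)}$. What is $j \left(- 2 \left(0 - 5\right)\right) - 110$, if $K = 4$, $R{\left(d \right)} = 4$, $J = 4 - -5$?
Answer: $50$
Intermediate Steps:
$J = 9$ ($J = 4 + 5 = 9$)
$j = 16$ ($j = 4 \cdot 4 = 16$)
$j \left(- 2 \left(0 - 5\right)\right) - 110 = 16 \left(- 2 \left(0 - 5\right)\right) - 110 = 16 \left(\left(-2\right) \left(-5\right)\right) - 110 = 16 \cdot 10 - 110 = 160 - 110 = 50$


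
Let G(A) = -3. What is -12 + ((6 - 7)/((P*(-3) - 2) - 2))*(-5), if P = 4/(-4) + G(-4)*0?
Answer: -17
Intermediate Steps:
P = -1 (P = 4/(-4) - 3*0 = 4*(-1/4) + 0 = -1 + 0 = -1)
-12 + ((6 - 7)/((P*(-3) - 2) - 2))*(-5) = -12 + ((6 - 7)/((-1*(-3) - 2) - 2))*(-5) = -12 - 1/((3 - 2) - 2)*(-5) = -12 - 1/(1 - 2)*(-5) = -12 - 1/(-1)*(-5) = -12 - 1*(-1)*(-5) = -12 + 1*(-5) = -12 - 5 = -17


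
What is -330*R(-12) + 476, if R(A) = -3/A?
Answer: 787/2 ≈ 393.50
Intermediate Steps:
-330*R(-12) + 476 = -(-990)/(-12) + 476 = -(-990)*(-1)/12 + 476 = -330*1/4 + 476 = -165/2 + 476 = 787/2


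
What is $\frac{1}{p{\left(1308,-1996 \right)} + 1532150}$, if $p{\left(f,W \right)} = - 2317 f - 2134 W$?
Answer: $\frac{1}{2760978} \approx 3.6219 \cdot 10^{-7}$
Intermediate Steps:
$\frac{1}{p{\left(1308,-1996 \right)} + 1532150} = \frac{1}{\left(\left(-2317\right) 1308 - -4259464\right) + 1532150} = \frac{1}{\left(-3030636 + 4259464\right) + 1532150} = \frac{1}{1228828 + 1532150} = \frac{1}{2760978}$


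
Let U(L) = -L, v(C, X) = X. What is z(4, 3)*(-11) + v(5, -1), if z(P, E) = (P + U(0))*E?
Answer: -133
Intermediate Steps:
z(P, E) = E*P (z(P, E) = (P - 1*0)*E = (P + 0)*E = P*E = E*P)
z(4, 3)*(-11) + v(5, -1) = (3*4)*(-11) - 1 = 12*(-11) - 1 = -132 - 1 = -133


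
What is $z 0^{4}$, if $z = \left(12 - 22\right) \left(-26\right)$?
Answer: $0$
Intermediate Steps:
$z = 260$ ($z = \left(-10\right) \left(-26\right) = 260$)
$z 0^{4} = 260 \cdot 0^{4} = 260 \cdot 0 = 0$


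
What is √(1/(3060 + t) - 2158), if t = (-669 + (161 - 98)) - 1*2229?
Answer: I*√485549/15 ≈ 46.454*I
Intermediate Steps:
t = -2835 (t = (-669 + 63) - 2229 = -606 - 2229 = -2835)
√(1/(3060 + t) - 2158) = √(1/(3060 - 2835) - 2158) = √(1/225 - 2158) = √(-485549/225) = I*√485549/15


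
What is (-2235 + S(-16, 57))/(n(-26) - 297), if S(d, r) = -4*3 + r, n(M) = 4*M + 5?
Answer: 365/66 ≈ 5.5303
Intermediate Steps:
n(M) = 5 + 4*M
S(d, r) = -12 + r
(-2235 + S(-16, 57))/(n(-26) - 297) = (-2235 + (-12 + 57))/((5 + 4*(-26)) - 297) = (-2235 + 45)/((5 - 104) - 297) = -2190/(-99 - 297) = -2190/(-396) = -2190*(-1/396) = 365/66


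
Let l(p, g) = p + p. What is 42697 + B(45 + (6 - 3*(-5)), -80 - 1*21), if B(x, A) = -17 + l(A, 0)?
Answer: 42478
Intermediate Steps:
l(p, g) = 2*p
B(x, A) = -17 + 2*A
42697 + B(45 + (6 - 3*(-5)), -80 - 1*21) = 42697 + (-17 + 2*(-80 - 1*21)) = 42697 + (-17 + 2*(-80 - 21)) = 42697 + (-17 + 2*(-101)) = 42697 + (-17 - 202) = 42697 - 219 = 42478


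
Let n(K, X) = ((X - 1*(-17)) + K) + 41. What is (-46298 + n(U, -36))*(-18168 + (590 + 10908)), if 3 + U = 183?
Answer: 307460320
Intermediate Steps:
U = 180 (U = -3 + 183 = 180)
n(K, X) = 58 + K + X (n(K, X) = ((X + 17) + K) + 41 = ((17 + X) + K) + 41 = (17 + K + X) + 41 = 58 + K + X)
(-46298 + n(U, -36))*(-18168 + (590 + 10908)) = (-46298 + (58 + 180 - 36))*(-18168 + (590 + 10908)) = (-46298 + 202)*(-18168 + 11498) = -46096*(-6670) = 307460320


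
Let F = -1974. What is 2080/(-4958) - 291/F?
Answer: -443857/1631182 ≈ -0.27211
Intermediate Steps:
2080/(-4958) - 291/F = 2080/(-4958) - 291/(-1974) = 2080*(-1/4958) - 291*(-1/1974) = -1040/2479 + 97/658 = -443857/1631182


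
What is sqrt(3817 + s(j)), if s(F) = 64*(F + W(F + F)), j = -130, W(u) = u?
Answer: I*sqrt(21143) ≈ 145.41*I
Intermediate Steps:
s(F) = 192*F (s(F) = 64*(F + (F + F)) = 64*(F + 2*F) = 64*(3*F) = 192*F)
sqrt(3817 + s(j)) = sqrt(3817 + 192*(-130)) = sqrt(3817 - 24960) = sqrt(-21143) = I*sqrt(21143)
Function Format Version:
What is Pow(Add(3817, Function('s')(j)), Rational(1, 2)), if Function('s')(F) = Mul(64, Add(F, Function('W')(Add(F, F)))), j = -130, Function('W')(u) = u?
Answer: Mul(I, Pow(21143, Rational(1, 2))) ≈ Mul(145.41, I)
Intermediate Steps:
Function('s')(F) = Mul(192, F) (Function('s')(F) = Mul(64, Add(F, Add(F, F))) = Mul(64, Add(F, Mul(2, F))) = Mul(64, Mul(3, F)) = Mul(192, F))
Pow(Add(3817, Function('s')(j)), Rational(1, 2)) = Pow(Add(3817, Mul(192, -130)), Rational(1, 2)) = Pow(Add(3817, -24960), Rational(1, 2)) = Pow(-21143, Rational(1, 2)) = Mul(I, Pow(21143, Rational(1, 2)))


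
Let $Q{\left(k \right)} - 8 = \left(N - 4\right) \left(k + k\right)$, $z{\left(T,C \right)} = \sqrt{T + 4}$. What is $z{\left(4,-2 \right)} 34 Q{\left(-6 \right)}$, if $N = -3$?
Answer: $6256 \sqrt{2} \approx 8847.3$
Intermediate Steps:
$z{\left(T,C \right)} = \sqrt{4 + T}$
$Q{\left(k \right)} = 8 - 14 k$ ($Q{\left(k \right)} = 8 + \left(-3 - 4\right) \left(k + k\right) = 8 - 7 \cdot 2 k = 8 - 14 k$)
$z{\left(4,-2 \right)} 34 Q{\left(-6 \right)} = \sqrt{4 + 4} \cdot 34 \left(8 - -84\right) = \sqrt{8} \cdot 34 \left(8 + 84\right) = 2 \sqrt{2} \cdot 34 \cdot 92 = 68 \sqrt{2} \cdot 92 = 6256 \sqrt{2}$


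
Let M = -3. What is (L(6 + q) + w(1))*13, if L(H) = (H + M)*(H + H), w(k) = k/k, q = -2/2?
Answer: 273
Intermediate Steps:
q = -1 (q = -2*½ = -1)
w(k) = 1
L(H) = 2*H*(-3 + H) (L(H) = (H - 3)*(H + H) = (-3 + H)*(2*H) = 2*H*(-3 + H))
(L(6 + q) + w(1))*13 = (2*(6 - 1)*(-3 + (6 - 1)) + 1)*13 = (2*5*(-3 + 5) + 1)*13 = (2*5*2 + 1)*13 = (20 + 1)*13 = 21*13 = 273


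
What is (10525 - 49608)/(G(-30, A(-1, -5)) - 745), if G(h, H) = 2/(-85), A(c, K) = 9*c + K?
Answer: 15895/303 ≈ 52.459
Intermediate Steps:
A(c, K) = K + 9*c
G(h, H) = -2/85 (G(h, H) = 2*(-1/85) = -2/85)
(10525 - 49608)/(G(-30, A(-1, -5)) - 745) = (10525 - 49608)/(-2/85 - 745) = -39083/(-63327/85) = -39083*(-85/63327) = 15895/303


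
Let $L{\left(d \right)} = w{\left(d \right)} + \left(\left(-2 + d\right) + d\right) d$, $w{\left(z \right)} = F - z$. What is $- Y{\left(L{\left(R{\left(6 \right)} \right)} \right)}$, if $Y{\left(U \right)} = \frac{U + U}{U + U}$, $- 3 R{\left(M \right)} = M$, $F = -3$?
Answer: $-1$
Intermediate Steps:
$R{\left(M \right)} = - \frac{M}{3}$
$w{\left(z \right)} = -3 - z$
$L{\left(d \right)} = -3 - d + d \left(-2 + 2 d\right)$ ($L{\left(d \right)} = \left(-3 - d\right) + \left(\left(-2 + d\right) + d\right) d = \left(-3 - d\right) + \left(-2 + 2 d\right) d = \left(-3 - d\right) + d \left(-2 + 2 d\right) = -3 - d + d \left(-2 + 2 d\right)$)
$Y{\left(U \right)} = 1$ ($Y{\left(U \right)} = \frac{2 U}{2 U} = 2 U \frac{1}{2 U} = 1$)
$- Y{\left(L{\left(R{\left(6 \right)} \right)} \right)} = \left(-1\right) 1 = -1$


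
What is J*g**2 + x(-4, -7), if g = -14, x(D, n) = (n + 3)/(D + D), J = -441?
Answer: -172871/2 ≈ -86436.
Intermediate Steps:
x(D, n) = (3 + n)/(2*D) (x(D, n) = (3 + n)/((2*D)) = (3 + n)*(1/(2*D)) = (3 + n)/(2*D))
J*g**2 + x(-4, -7) = -441*(-14)**2 + (1/2)*(3 - 7)/(-4) = -441*196 + (1/2)*(-1/4)*(-4) = -86436 + 1/2 = -172871/2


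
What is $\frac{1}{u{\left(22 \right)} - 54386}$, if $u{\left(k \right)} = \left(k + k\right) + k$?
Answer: $- \frac{1}{54320} \approx -1.8409 \cdot 10^{-5}$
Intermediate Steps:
$u{\left(k \right)} = 3 k$ ($u{\left(k \right)} = 2 k + k = 3 k$)
$\frac{1}{u{\left(22 \right)} - 54386} = \frac{1}{3 \cdot 22 - 54386} = \frac{1}{66 - 54386} = \frac{1}{-54320} = - \frac{1}{54320}$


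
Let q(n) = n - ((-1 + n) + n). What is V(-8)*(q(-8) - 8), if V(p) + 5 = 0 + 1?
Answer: -4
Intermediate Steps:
V(p) = -4 (V(p) = -5 + (0 + 1) = -5 + 1 = -4)
q(n) = 1 - n (q(n) = n - (-1 + 2*n) = n + (1 - 2*n) = 1 - n)
V(-8)*(q(-8) - 8) = -4*((1 - 1*(-8)) - 8) = -4*((1 + 8) - 8) = -4*(9 - 8) = -4*1 = -4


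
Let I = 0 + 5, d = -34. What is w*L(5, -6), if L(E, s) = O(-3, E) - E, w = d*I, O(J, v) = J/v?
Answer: 952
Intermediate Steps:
I = 5
w = -170 (w = -34*5 = -170)
L(E, s) = -E - 3/E (L(E, s) = -3/E - E = -E - 3/E)
w*L(5, -6) = -170*(-1*5 - 3/5) = -170*(-5 - 3*⅕) = -170*(-5 - ⅗) = -170*(-28/5) = 952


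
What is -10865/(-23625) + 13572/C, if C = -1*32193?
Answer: 92503/2414475 ≈ 0.038312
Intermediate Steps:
C = -32193
-10865/(-23625) + 13572/C = -10865/(-23625) + 13572/(-32193) = -10865*(-1/23625) + 13572*(-1/32193) = 2173/4725 - 1508/3577 = 92503/2414475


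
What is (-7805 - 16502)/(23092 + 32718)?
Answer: -24307/55810 ≈ -0.43553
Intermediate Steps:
(-7805 - 16502)/(23092 + 32718) = -24307/55810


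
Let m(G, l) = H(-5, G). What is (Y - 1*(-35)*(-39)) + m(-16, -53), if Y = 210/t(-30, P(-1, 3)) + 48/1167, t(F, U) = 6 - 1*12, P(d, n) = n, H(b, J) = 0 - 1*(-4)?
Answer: -543028/389 ≈ -1396.0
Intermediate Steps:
H(b, J) = 4 (H(b, J) = 0 + 4 = 4)
m(G, l) = 4
t(F, U) = -6 (t(F, U) = 6 - 12 = -6)
Y = -13599/389 (Y = 210/(-6) + 48/1167 = 210*(-1/6) + 48*(1/1167) = -35 + 16/389 = -13599/389 ≈ -34.959)
(Y - 1*(-35)*(-39)) + m(-16, -53) = (-13599/389 - 1*(-35)*(-39)) + 4 = (-13599/389 + 35*(-39)) + 4 = (-13599/389 - 1365) + 4 = -544584/389 + 4 = -543028/389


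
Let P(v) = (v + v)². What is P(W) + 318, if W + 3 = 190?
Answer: 140194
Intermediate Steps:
W = 187 (W = -3 + 190 = 187)
P(v) = 4*v² (P(v) = (2*v)² = 4*v²)
P(W) + 318 = 4*187² + 318 = 4*34969 + 318 = 139876 + 318 = 140194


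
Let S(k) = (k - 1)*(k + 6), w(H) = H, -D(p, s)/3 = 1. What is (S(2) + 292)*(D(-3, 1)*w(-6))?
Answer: 5400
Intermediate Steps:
D(p, s) = -3 (D(p, s) = -3*1 = -3)
S(k) = (-1 + k)*(6 + k)
(S(2) + 292)*(D(-3, 1)*w(-6)) = ((-6 + 2² + 5*2) + 292)*(-3*(-6)) = ((-6 + 4 + 10) + 292)*18 = (8 + 292)*18 = 300*18 = 5400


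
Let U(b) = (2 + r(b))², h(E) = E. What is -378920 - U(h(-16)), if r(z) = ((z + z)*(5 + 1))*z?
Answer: -9828396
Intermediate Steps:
r(z) = 12*z² (r(z) = ((2*z)*6)*z = (12*z)*z = 12*z²)
U(b) = (2 + 12*b²)²
-378920 - U(h(-16)) = -378920 - 4*(1 + 6*(-16)²)² = -378920 - 4*(1 + 6*256)² = -378920 - 4*(1 + 1536)² = -378920 - 4*1537² = -378920 - 4*2362369 = -378920 - 1*9449476 = -378920 - 9449476 = -9828396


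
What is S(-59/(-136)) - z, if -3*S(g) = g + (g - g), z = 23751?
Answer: -9690467/408 ≈ -23751.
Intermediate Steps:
S(g) = -g/3 (S(g) = -(g + (g - g))/3 = -(g + 0)/3 = -g/3)
S(-59/(-136)) - z = -(-59)/(3*(-136)) - 1*23751 = -(-59)*(-1)/(3*136) - 23751 = -⅓*59/136 - 23751 = -59/408 - 23751 = -9690467/408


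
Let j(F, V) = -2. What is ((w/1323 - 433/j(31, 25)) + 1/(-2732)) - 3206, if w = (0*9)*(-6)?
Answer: -8167315/2732 ≈ -2989.5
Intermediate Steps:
w = 0 (w = 0*(-6) = 0)
((w/1323 - 433/j(31, 25)) + 1/(-2732)) - 3206 = ((0/1323 - 433/(-2)) + 1/(-2732)) - 3206 = ((0*(1/1323) - 433*(-1/2)) - 1/2732) - 3206 = ((0 + 433/2) - 1/2732) - 3206 = (433/2 - 1/2732) - 3206 = 591477/2732 - 3206 = -8167315/2732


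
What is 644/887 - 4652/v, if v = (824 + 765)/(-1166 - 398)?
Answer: 6454594052/1409443 ≈ 4579.5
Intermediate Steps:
v = -1589/1564 (v = 1589/(-1564) = 1589*(-1/1564) = -1589/1564 ≈ -1.0160)
644/887 - 4652/v = 644/887 - 4652/(-1589/1564) = 644*(1/887) - 4652*(-1564/1589) = 644/887 + 7275728/1589 = 6454594052/1409443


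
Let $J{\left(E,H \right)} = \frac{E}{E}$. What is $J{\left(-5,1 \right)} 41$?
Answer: $41$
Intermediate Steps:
$J{\left(E,H \right)} = 1$
$J{\left(-5,1 \right)} 41 = 1 \cdot 41 = 41$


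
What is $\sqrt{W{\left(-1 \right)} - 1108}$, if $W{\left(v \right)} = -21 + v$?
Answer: $i \sqrt{1130} \approx 33.615 i$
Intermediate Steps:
$\sqrt{W{\left(-1 \right)} - 1108} = \sqrt{\left(-21 - 1\right) - 1108} = \sqrt{-22 - 1108} = \sqrt{-1130} = i \sqrt{1130}$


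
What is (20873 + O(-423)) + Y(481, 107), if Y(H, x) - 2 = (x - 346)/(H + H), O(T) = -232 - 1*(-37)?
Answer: 19893921/962 ≈ 20680.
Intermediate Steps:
O(T) = -195 (O(T) = -232 + 37 = -195)
Y(H, x) = 2 + (-346 + x)/(2*H) (Y(H, x) = 2 + (x - 346)/(H + H) = 2 + (-346 + x)/((2*H)) = 2 + (-346 + x)*(1/(2*H)) = 2 + (-346 + x)/(2*H))
(20873 + O(-423)) + Y(481, 107) = (20873 - 195) + (1/2)*(-346 + 107 + 4*481)/481 = 20678 + (1/2)*(1/481)*(-346 + 107 + 1924) = 20678 + (1/2)*(1/481)*1685 = 20678 + 1685/962 = 19893921/962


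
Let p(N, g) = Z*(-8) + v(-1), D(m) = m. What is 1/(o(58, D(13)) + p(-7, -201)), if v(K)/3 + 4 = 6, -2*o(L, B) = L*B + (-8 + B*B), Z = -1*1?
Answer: -2/887 ≈ -0.0022548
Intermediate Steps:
Z = -1
o(L, B) = 4 - B**2/2 - B*L/2 (o(L, B) = -(L*B + (-8 + B*B))/2 = -(B*L + (-8 + B**2))/2 = -(-8 + B**2 + B*L)/2 = 4 - B**2/2 - B*L/2)
v(K) = 6 (v(K) = -12 + 3*6 = -12 + 18 = 6)
p(N, g) = 14 (p(N, g) = -1*(-8) + 6 = 8 + 6 = 14)
1/(o(58, D(13)) + p(-7, -201)) = 1/((4 - 1/2*13**2 - 1/2*13*58) + 14) = 1/((4 - 1/2*169 - 377) + 14) = 1/((4 - 169/2 - 377) + 14) = 1/(-915/2 + 14) = 1/(-887/2) = -2/887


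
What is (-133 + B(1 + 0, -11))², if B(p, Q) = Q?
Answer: 20736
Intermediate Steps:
(-133 + B(1 + 0, -11))² = (-133 - 11)² = (-144)² = 20736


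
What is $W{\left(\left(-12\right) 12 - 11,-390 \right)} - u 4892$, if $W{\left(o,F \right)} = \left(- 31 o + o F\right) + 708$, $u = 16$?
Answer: $-12309$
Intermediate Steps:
$W{\left(o,F \right)} = 708 - 31 o + F o$ ($W{\left(o,F \right)} = \left(- 31 o + F o\right) + 708 = 708 - 31 o + F o$)
$W{\left(\left(-12\right) 12 - 11,-390 \right)} - u 4892 = \left(708 - 31 \left(\left(-12\right) 12 - 11\right) - 390 \left(\left(-12\right) 12 - 11\right)\right) - 16 \cdot 4892 = \left(708 - 31 \left(-144 - 11\right) - 390 \left(-144 - 11\right)\right) - 78272 = \left(708 - -4805 - -60450\right) - 78272 = \left(708 + 4805 + 60450\right) - 78272 = 65963 - 78272 = -12309$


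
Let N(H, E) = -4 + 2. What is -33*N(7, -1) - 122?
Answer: -56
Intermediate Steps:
N(H, E) = -2
-33*N(7, -1) - 122 = -33*(-2) - 122 = 66 - 122 = -56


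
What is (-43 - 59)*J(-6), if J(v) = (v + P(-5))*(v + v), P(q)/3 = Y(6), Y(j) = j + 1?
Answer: 18360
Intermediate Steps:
Y(j) = 1 + j
P(q) = 21 (P(q) = 3*(1 + 6) = 3*7 = 21)
J(v) = 2*v*(21 + v) (J(v) = (v + 21)*(v + v) = (21 + v)*(2*v) = 2*v*(21 + v))
(-43 - 59)*J(-6) = (-43 - 59)*(2*(-6)*(21 - 6)) = -204*(-6)*15 = -102*(-180) = 18360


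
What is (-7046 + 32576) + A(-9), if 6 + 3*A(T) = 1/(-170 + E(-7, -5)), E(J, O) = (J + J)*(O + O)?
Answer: 2297519/90 ≈ 25528.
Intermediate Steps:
E(J, O) = 4*J*O (E(J, O) = (2*J)*(2*O) = 4*J*O)
A(T) = -181/90 (A(T) = -2 + 1/(3*(-170 + 4*(-7)*(-5))) = -2 + 1/(3*(-170 + 140)) = -2 + (⅓)/(-30) = -2 + (⅓)*(-1/30) = -2 - 1/90 = -181/90)
(-7046 + 32576) + A(-9) = (-7046 + 32576) - 181/90 = 25530 - 181/90 = 2297519/90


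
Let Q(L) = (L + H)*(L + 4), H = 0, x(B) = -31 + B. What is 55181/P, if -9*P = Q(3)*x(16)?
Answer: 7883/5 ≈ 1576.6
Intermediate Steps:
Q(L) = L*(4 + L) (Q(L) = (L + 0)*(L + 4) = L*(4 + L))
P = 35 (P = -3*(4 + 3)*(-31 + 16)/9 = -3*7*(-15)/9 = -7*(-15)/3 = -1/9*(-315) = 35)
55181/P = 55181/35 = 55181*(1/35) = 7883/5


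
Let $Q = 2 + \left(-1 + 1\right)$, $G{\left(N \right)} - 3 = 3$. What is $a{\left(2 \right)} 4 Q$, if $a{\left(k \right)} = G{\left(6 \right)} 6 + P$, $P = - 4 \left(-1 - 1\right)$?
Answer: $352$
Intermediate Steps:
$G{\left(N \right)} = 6$ ($G{\left(N \right)} = 3 + 3 = 6$)
$P = 8$ ($P = \left(-4\right) \left(-2\right) = 8$)
$Q = 2$ ($Q = 2 + 0 = 2$)
$a{\left(k \right)} = 44$ ($a{\left(k \right)} = 6 \cdot 6 + 8 = 36 + 8 = 44$)
$a{\left(2 \right)} 4 Q = 44 \cdot 4 \cdot 2 = 176 \cdot 2 = 352$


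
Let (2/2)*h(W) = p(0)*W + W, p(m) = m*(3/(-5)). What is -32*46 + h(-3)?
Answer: -1475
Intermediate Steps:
p(m) = -3*m/5 (p(m) = m*(3*(-⅕)) = m*(-⅗) = -3*m/5)
h(W) = W (h(W) = (-⅗*0)*W + W = 0*W + W = 0 + W = W)
-32*46 + h(-3) = -32*46 - 3 = -1472 - 3 = -1475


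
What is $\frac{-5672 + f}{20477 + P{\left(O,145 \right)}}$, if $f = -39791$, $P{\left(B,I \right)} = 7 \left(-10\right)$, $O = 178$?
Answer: $- \frac{45463}{20407} \approx -2.2278$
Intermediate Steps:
$P{\left(B,I \right)} = -70$
$\frac{-5672 + f}{20477 + P{\left(O,145 \right)}} = \frac{-5672 - 39791}{20477 - 70} = - \frac{45463}{20407}$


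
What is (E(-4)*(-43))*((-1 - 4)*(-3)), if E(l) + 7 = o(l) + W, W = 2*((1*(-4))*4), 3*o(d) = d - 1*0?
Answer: 26015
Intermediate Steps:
o(d) = d/3 (o(d) = (d - 1*0)/3 = (d + 0)/3 = d/3)
W = -32 (W = 2*(-4*4) = 2*(-16) = -32)
E(l) = -39 + l/3 (E(l) = -7 + (l/3 - 32) = -7 + (-32 + l/3) = -39 + l/3)
(E(-4)*(-43))*((-1 - 4)*(-3)) = ((-39 + (⅓)*(-4))*(-43))*((-1 - 4)*(-3)) = ((-39 - 4/3)*(-43))*(-5*(-3)) = -121/3*(-43)*15 = (5203/3)*15 = 26015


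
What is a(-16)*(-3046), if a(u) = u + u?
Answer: 97472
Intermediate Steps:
a(u) = 2*u
a(-16)*(-3046) = (2*(-16))*(-3046) = -32*(-3046) = 97472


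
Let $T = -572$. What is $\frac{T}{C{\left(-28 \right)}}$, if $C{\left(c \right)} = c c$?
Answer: $- \frac{143}{196} \approx -0.72959$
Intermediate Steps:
$C{\left(c \right)} = c^{2}$
$\frac{T}{C{\left(-28 \right)}} = - \frac{572}{\left(-28\right)^{2}} = - \frac{572}{784} = \left(-572\right) \frac{1}{784} = - \frac{143}{196}$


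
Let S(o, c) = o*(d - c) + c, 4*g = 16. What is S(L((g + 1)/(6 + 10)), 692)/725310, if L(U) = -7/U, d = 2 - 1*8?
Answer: 13606/604425 ≈ 0.022511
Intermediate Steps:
g = 4 (g = (1/4)*16 = 4)
d = -6 (d = 2 - 8 = -6)
S(o, c) = c + o*(-6 - c) (S(o, c) = o*(-6 - c) + c = c + o*(-6 - c))
S(L((g + 1)/(6 + 10)), 692)/725310 = (692 - (-42)/((4 + 1)/(6 + 10)) - 1*692*(-7*(6 + 10)/(4 + 1)))/725310 = (692 - (-42)/(5/16) - 1*692*(-7/(5/16)))*(1/725310) = (692 - (-42)/(5*(1/16)) - 1*692*(-7/(5*(1/16))))*(1/725310) = (692 - (-42)/5/16 - 1*692*(-7/5/16))*(1/725310) = (692 - (-42)*16/5 - 1*692*(-7*16/5))*(1/725310) = (692 - 6*(-112/5) - 1*692*(-112/5))*(1/725310) = (692 + 672/5 + 77504/5)*(1/725310) = (81636/5)*(1/725310) = 13606/604425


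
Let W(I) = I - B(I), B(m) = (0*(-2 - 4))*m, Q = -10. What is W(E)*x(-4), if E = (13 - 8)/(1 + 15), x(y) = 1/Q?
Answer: -1/32 ≈ -0.031250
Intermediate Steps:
x(y) = -⅒ (x(y) = 1/(-10) = -⅒)
E = 5/16 ≈ 0.31250
B(m) = 0 (B(m) = (0*(-6))*m = 0*m = 0)
W(I) = I (W(I) = I - 1*0 = I + 0 = I)
W(E)*x(-4) = (5/16)*(-⅒) = -1/32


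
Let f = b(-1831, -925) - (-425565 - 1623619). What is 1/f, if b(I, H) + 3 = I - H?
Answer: 1/2048275 ≈ 4.8822e-7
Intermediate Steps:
b(I, H) = -3 + I - H (b(I, H) = -3 + (I - H) = -3 + I - H)
f = 2048275 (f = (-3 - 1831 - 1*(-925)) - (-425565 - 1623619) = (-3 - 1831 + 925) - 1*(-2049184) = -909 + 2049184 = 2048275)
1/f = 1/2048275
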